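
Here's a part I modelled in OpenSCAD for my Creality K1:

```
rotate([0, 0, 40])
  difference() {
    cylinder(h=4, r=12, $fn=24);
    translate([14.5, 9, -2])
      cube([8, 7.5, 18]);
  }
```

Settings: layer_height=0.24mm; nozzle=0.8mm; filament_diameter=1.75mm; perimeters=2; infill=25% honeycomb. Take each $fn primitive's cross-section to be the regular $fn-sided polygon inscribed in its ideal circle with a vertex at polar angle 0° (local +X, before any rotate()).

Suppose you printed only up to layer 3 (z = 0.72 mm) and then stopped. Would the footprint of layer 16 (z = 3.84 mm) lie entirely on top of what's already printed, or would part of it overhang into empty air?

Compare the two slices. At z = 0.72: the r=12 cylinder gives a regular 24-gon of circumradius 12 (constant along its height) (area = (24/2)·12.000²·sin(360°/24) = 447.24 mm²); the cube at (14.5, 9) is present — its section is the full 8×7.5 rectangle (area 60.00 mm²); Taking the first minus the rest: starting from the r=12 cylinder (447.24 mm²), the 8×7.5 cube at (14.5, 9) misses the remaining region (no effect) — area = 447.24 mm²; (rotated 40° about Z; rotation is an isometry so areas/perimeters/island counts are preserved). At z = 3.84: the cylinder: section is a regular 24-gon, circumradius r=12 (area = (24/2)·12.000²·sin(360°/24) = 447.24 mm²); the cube at (14.5, 9) (footprint 8×7.5) is included at this height (area 60.00 mm²); After the difference (first − rest): starting from the r=12 cylinder (447.24 mm²), the 8×7.5 cube at (14.5, 9) misses the remaining region (no effect) — area = 447.24 mm²; (rotated 40° about Z; rotation is an isometry so areas/perimeters/island counts are preserved). Checking containment: the cross-section at z = 3.84 is a subset of the cross-section at z = 0.72.

entirely on top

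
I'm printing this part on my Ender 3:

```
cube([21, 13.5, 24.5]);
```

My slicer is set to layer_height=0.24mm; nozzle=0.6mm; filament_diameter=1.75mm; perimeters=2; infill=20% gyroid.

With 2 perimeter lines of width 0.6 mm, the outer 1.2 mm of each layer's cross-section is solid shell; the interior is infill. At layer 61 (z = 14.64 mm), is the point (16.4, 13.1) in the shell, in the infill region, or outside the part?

shell

At z = 14.64 mm: the cube is present — its section is the full 21×13.5 rectangle. Overall, the cross-section is a single solid region. The nearest boundary edge runs (21.00, 13.50)→(0.00, 13.50); distance from the point to it = 0.40 mm. The point is inside the cross-section, 0.40 mm from the nearest boundary — within the 1.2 mm shell band (2 × 0.6).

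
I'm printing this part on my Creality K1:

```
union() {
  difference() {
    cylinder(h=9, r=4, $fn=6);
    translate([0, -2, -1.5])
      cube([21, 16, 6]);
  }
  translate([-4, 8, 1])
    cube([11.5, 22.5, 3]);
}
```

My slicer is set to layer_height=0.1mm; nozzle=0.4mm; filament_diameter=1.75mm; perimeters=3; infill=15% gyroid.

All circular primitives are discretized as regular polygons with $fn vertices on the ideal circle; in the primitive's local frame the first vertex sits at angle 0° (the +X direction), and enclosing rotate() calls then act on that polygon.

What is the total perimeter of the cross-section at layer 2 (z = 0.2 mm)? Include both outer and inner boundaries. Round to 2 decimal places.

24.00 mm

At z = 0.2 mm: the r=4 cylinder gives a regular 6-gon of circumradius 4 (constant along its height) (perimeter = 2·6·4.000·sin(180°/6) = 24.00 mm); the cube at (0, -2) (footprint 21×16) is included at this height (perimeter 74.00 mm); Subtracting the remaining from the first: starting from the r=4 cylinder, the 21×16 cube at (0, -2) partially overlaps it — only the 17.24 mm² overlap (of its 336.00 mm²) is removed, clipping the outline — boundary = 24.00 mm; the cube at (-4, 8) is absent (z outside [1, 4]); Taking the union: only the result so far is present, so the union is just that shape — boundary = 24.00 mm. Overall, the cross-section is a single solid region. Total boundary length (outer) = 24.00 mm.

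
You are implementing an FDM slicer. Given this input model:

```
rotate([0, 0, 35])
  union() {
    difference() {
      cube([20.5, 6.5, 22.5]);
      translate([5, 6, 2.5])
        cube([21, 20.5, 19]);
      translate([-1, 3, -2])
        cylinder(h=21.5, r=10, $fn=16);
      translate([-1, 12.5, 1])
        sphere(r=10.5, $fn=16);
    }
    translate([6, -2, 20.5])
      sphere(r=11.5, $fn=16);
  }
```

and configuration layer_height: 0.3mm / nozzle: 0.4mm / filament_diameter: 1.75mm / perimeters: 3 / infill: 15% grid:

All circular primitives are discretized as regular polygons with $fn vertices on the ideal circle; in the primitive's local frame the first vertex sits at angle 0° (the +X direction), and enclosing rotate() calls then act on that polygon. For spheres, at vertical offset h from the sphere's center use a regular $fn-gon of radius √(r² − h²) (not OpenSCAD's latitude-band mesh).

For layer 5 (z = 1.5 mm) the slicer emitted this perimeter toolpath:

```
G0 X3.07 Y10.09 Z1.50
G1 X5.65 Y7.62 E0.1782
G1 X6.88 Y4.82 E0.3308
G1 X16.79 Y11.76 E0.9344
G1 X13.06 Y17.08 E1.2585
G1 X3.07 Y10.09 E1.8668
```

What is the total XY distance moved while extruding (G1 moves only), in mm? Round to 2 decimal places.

Sum the Euclidean lengths of each G1 segment: total = 37.42 mm.

37.42 mm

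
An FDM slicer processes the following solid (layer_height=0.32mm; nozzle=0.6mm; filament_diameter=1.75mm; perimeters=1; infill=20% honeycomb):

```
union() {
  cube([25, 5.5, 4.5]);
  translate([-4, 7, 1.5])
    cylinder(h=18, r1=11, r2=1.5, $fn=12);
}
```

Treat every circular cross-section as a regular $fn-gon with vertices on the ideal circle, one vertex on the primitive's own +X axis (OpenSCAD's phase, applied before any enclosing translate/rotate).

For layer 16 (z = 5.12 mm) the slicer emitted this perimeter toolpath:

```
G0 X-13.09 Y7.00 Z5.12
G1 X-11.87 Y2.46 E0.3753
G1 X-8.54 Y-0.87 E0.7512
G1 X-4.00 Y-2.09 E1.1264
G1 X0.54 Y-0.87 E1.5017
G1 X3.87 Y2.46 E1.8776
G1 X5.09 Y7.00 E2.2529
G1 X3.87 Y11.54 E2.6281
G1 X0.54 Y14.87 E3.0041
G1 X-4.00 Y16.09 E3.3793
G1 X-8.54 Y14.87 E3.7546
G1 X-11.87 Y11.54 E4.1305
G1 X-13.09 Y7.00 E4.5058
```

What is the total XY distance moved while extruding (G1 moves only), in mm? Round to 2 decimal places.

Sum the Euclidean lengths of each G1 segment: total = 56.45 mm.

56.45 mm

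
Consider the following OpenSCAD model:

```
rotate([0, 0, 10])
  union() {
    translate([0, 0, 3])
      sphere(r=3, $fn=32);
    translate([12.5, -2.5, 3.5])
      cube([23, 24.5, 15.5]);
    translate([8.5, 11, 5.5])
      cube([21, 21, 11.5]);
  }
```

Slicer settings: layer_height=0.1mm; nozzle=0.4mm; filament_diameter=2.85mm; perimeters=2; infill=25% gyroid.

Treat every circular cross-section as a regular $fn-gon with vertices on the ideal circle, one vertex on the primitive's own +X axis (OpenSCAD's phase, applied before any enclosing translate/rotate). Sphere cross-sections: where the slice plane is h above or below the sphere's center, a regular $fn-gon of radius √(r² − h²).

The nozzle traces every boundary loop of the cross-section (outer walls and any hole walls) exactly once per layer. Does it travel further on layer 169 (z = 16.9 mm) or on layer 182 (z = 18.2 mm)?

Layer 169 (z = 16.9): the sphere is absent (|z−center|=13.900 > r=3); the cube at (12.5, -2.5) is present — its section is the full 23×24.5 rectangle (perimeter 95.00 mm); the cube at (8.5, 11) is present — its section is the full 21×21 rectangle (perimeter 84.00 mm); Merging all regions: the regions partially overlap (shared area 187.00 mm²), so the edge portions inside another operand are dropped and the merged outline is re-measured after clipping — boundary = 123.00 mm; (rotated 10° about Z; rotation is an isometry so areas/perimeters/island counts are preserved). So its perimeter = 123.00 mm. Layer 182 (z = 18.2): the sphere is not intersected at this z (|z−center|=15.200 > r=3); the 23×24.5 cube at (12.5, -2.5) contributes its full rectangle (perimeter 95.00 mm); the cube at (8.5, 11) is absent (z outside [5.5, 17]); Merging all regions: only the 23×24.5 cube at (12.5, -2.5) is present, so the union is just that shape — boundary = 95.00 mm; (whole slice rotated 10° about Z — lengths, areas and connectivity unchanged). So its perimeter = 95.00 mm. Layer 169 is larger (123.00 vs 95.00 mm).

layer 169 (z = 16.9 mm)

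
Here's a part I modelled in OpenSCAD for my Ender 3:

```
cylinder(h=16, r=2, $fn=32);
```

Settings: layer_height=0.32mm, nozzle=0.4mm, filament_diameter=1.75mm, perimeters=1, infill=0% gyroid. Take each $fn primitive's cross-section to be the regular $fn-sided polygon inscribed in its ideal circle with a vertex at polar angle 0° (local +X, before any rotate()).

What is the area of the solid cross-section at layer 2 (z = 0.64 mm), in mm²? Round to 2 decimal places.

12.49 mm²

At z = 0.64 mm: the r=2 cylinder gives a regular 32-gon of circumradius 2 (constant along its height) (area = (32/2)·2.000²·sin(360°/32) = 12.49 mm²). Overall, the cross-section is a single solid region. Net area = 12.49 mm².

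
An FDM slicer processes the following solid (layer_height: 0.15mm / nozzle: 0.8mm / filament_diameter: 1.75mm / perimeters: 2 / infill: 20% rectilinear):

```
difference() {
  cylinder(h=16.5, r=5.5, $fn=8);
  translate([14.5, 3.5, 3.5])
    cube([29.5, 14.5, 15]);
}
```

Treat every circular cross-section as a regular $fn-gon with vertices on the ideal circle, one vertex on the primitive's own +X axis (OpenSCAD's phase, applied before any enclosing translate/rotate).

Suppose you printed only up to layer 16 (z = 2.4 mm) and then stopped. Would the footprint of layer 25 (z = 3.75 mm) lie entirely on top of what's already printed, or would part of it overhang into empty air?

Compare the two slices. At z = 2.4: the r=5.5 cylinder gives a regular 8-gon of circumradius 5.5 (constant along its height) (area = (8/2)·5.500²·sin(360°/8) = 85.56 mm²); the cube at (14.5, 3.5) is not intersected at this z (z outside [3.5, 18.5]); Subtracting the remaining from the first: none of the subtracted shapes is present at this height, so the r=5.5 cylinder is unchanged — area = 85.56 mm². At z = 3.75: the r=5.5 cylinder contributes a regular 8-gon of circumradius 5.5 (area = (8/2)·5.500²·sin(360°/8) = 85.56 mm²); the cube at (14.5, 3.5) is present — its section is the full 29.5×14.5 rectangle (area 427.75 mm²); After the difference (first − rest): starting from the r=5.5 cylinder (85.56 mm²), the 29.5×14.5 cube at (14.5, 3.5) misses the remaining region (no effect) — area = 85.56 mm². Checking containment: the cross-section at z = 3.75 is a subset of the cross-section at z = 2.4.

entirely on top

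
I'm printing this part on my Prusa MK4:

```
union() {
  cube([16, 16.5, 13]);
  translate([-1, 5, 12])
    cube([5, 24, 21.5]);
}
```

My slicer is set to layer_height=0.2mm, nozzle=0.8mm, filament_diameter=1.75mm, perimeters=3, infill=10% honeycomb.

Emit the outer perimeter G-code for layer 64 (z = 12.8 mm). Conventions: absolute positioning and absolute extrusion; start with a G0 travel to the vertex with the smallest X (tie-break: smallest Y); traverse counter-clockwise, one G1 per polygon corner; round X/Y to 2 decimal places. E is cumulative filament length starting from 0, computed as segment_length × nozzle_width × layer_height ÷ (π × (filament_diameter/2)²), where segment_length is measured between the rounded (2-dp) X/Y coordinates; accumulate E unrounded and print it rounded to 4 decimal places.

G0 X-1.00 Y5.00 Z12.80
G1 X0.00 Y5.00 E0.0665
G1 X0.00 Y0.00 E0.3991
G1 X16.00 Y0.00 E1.4634
G1 X16.00 Y16.50 E2.5610
G1 X4.00 Y16.50 E3.3593
G1 X4.00 Y29.00 E4.1908
G1 X-1.00 Y29.00 E4.5234
G1 X-1.00 Y5.00 E6.1199

At z = 12.8 mm: the 16×16.5 cube contributes its full rectangle; the cube at (-1, 5) is present — its section is the full 5×24 rectangle; Taking the union: the regions partially overlap (shared area 46.00 mm²), so overlapping operands fuse into one piece — 1 connected region. The outline is a single polygon with 8 vertices. Extrusion per mm of travel: 0.8 × 0.2 / (π × 0.875²) = 0.066520. Accumulating E over each segment gives final E = 6.1199.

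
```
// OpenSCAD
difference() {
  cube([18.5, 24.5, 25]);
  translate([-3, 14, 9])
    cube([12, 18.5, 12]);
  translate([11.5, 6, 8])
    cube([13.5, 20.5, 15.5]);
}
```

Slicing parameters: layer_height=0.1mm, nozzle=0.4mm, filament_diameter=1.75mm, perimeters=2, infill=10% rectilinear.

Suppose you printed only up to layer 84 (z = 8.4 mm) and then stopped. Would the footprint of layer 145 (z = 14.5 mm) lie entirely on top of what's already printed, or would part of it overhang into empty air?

Compare the two slices. At z = 8.4: the 18.5×24.5 cube contributes its full rectangle (area 453.25 mm²); the cube at (-3, 14) is absent (z outside [9, 21]); the cube at (11.5, 6) (footprint 13.5×20.5) is included at this height (area 276.75 mm²); Taking the first minus the rest: starting from the 18.5×24.5 cube (453.25 mm²), the 13.5×20.5 cube at (11.5, 6) partially overlaps it — only the 129.50 mm² overlap (of its 276.75 mm²) is removed, clipping the outline — area = 323.75 mm². At z = 14.5: the cube is present — its section is the full 18.5×24.5 rectangle (area 453.25 mm²); the cube at (-3, 14) (footprint 12×18.5) is included at this height (area 222.00 mm²); the cube at (11.5, 6) is present — its section is the full 13.5×20.5 rectangle (area 276.75 mm²); After the difference (first − rest): starting from the 18.5×24.5 cube (453.25 mm²), the 12×18.5 cube at (-3, 14) partially overlaps it — only the 94.50 mm² overlap (of its 222.00 mm²) is removed, clipping the outline; the 13.5×20.5 cube at (11.5, 6) partially overlaps it — only the 129.50 mm² overlap (of its 276.75 mm²) is removed, clipping the outline — area = 229.25 mm². Checking containment: the cross-section at z = 14.5 is a subset of the cross-section at z = 8.4.

entirely on top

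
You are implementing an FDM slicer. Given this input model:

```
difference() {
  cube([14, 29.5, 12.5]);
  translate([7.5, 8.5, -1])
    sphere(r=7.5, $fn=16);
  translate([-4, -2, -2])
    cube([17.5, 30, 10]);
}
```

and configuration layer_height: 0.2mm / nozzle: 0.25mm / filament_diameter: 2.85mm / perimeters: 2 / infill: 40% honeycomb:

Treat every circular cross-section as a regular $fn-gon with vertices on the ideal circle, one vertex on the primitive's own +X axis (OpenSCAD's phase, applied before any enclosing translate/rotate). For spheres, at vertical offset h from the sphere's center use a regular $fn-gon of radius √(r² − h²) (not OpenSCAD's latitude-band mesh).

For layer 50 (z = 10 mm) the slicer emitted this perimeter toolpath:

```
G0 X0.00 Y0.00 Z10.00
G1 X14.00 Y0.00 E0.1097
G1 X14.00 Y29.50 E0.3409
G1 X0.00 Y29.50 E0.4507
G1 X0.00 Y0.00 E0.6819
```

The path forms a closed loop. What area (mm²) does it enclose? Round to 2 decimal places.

Apply the shoelace formula to the sequence of (X, Y) vertices; enclosed area = 413.00 mm².

413.00 mm²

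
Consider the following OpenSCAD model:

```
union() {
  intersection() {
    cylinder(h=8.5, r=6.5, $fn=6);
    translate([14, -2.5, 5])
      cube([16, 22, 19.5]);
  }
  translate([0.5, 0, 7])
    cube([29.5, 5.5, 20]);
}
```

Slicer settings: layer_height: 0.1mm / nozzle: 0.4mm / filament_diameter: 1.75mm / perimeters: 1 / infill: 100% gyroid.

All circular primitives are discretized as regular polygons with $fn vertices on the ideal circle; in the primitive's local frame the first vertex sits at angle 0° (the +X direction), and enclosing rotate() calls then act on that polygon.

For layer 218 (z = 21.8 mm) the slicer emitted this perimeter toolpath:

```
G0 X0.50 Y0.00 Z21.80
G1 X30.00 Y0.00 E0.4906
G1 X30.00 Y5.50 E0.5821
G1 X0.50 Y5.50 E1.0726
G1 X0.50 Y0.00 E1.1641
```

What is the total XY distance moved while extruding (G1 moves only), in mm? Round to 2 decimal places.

70.00 mm

Sum the Euclidean lengths of each G1 segment: total = 70.00 mm.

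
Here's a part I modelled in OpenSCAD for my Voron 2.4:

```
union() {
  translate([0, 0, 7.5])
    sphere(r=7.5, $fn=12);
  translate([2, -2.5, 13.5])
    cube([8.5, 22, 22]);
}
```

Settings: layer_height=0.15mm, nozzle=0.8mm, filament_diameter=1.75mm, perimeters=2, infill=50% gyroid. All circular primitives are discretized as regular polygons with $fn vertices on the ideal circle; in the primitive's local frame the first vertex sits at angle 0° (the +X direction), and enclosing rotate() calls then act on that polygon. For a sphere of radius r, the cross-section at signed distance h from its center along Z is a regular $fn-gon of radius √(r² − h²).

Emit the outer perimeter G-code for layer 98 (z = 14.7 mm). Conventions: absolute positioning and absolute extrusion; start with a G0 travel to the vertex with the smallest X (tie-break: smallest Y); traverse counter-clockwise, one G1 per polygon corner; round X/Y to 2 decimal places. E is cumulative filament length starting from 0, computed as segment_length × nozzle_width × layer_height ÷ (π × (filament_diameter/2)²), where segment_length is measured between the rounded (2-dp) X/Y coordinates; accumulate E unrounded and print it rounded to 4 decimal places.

At z = 14.7 mm: the r=7.5 sphere slices to a regular 12-gon of circumradius 2.100 (√(r²−h²) with h=7.2 from center); the cube at (2, -2.5) is present — its section is the full 8.5×22 rectangle; Combining (union): the regions partially overlap (shared area 0.04 mm²), so overlapping operands fuse into one piece — 1 connected region. The outline is a single polygon with 17 vertices. Extrusion per mm of travel: 0.8 × 0.15 / (π × 0.875²) = 0.049890. Accumulating E over each segment gives final E = 3.6192.

G0 X-2.10 Y0.00 Z14.70
G1 X-1.82 Y-1.05 E0.0542
G1 X-1.05 Y-1.82 E0.1085
G1 X0.00 Y-2.10 E0.1628
G1 X1.05 Y-1.82 E0.2170
G1 X1.82 Y-1.05 E0.2713
G1 X2.00 Y-0.37 E0.3064
G1 X2.00 Y-2.50 E0.4127
G1 X10.50 Y-2.50 E0.8367
G1 X10.50 Y19.50 E1.9343
G1 X2.00 Y19.50 E2.3584
G1 X2.00 Y0.37 E3.3128
G1 X1.82 Y1.05 E3.3479
G1 X1.05 Y1.82 E3.4022
G1 X0.00 Y2.10 E3.4564
G1 X-1.05 Y1.82 E3.5106
G1 X-1.82 Y1.05 E3.5650
G1 X-2.10 Y0.00 E3.6192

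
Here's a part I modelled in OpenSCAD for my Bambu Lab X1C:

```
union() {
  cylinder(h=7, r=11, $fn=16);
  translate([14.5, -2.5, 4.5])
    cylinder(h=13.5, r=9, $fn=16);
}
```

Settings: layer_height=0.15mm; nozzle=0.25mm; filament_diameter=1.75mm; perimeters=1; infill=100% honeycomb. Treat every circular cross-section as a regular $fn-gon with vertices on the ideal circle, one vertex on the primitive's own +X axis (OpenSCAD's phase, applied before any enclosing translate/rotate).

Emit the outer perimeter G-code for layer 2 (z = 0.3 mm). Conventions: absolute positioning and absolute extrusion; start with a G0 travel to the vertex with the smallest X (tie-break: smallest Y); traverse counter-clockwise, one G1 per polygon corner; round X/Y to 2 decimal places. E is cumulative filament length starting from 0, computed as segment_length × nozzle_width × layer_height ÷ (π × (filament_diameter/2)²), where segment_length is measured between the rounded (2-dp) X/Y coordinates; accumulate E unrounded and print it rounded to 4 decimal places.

G0 X-11.00 Y0.00 Z0.30
G1 X-10.16 Y-4.21 E0.0669
G1 X-7.78 Y-7.78 E0.1338
G1 X-4.21 Y-10.16 E0.2007
G1 X0.00 Y-11.00 E0.2676
G1 X4.21 Y-10.16 E0.3346
G1 X7.78 Y-7.78 E0.4015
G1 X10.16 Y-4.21 E0.4684
G1 X11.00 Y0.00 E0.5353
G1 X10.16 Y4.21 E0.6022
G1 X7.78 Y7.78 E0.6691
G1 X4.21 Y10.16 E0.7360
G1 X0.00 Y11.00 E0.8029
G1 X-4.21 Y10.16 E0.8699
G1 X-7.78 Y7.78 E0.9368
G1 X-10.16 Y4.21 E1.0037
G1 X-11.00 Y0.00 E1.0706

At z = 0.3 mm: the r=11 cylinder gives a regular 16-gon of circumradius 11 (constant along its height); the cylinder at (14.5, -2.5) is not intersected at this z (z outside [4.5, 18]); Taking the union: only the r=11 cylinder is present, so the union is just that shape — 1 connected region. The outline is a single polygon with 16 vertices. Extrusion per mm of travel: 0.25 × 0.15 / (π × 0.875²) = 0.015591. Accumulating E over each segment gives final E = 1.0706.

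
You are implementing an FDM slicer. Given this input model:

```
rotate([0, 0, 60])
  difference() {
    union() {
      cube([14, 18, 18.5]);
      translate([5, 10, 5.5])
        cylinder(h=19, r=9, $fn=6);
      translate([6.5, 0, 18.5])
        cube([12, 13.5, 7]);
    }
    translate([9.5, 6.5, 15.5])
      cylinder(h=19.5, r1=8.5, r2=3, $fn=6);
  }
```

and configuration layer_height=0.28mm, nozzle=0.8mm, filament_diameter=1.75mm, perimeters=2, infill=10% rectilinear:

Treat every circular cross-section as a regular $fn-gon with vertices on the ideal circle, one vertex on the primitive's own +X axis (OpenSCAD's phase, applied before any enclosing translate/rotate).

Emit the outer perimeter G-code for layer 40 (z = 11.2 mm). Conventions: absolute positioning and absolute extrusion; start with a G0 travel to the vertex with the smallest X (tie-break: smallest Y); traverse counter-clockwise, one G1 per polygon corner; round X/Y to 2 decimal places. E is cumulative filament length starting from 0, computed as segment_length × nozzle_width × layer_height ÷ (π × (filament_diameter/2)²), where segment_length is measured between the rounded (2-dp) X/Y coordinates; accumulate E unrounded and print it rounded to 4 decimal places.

G0 X-15.59 Y9.00 Z11.20
G1 X-14.66 Y8.46 E0.1002
G1 X-10.66 Y1.54 E0.8445
G1 X-2.66 Y1.54 E1.5895
G1 X0.00 Y0.00 E1.8758
G1 X7.00 Y12.12 E3.1792
G1 X-8.59 Y21.12 E4.8557
G1 X-15.59 Y9.00 E6.1591

At z = 11.2 mm: the cube is present — its section is the full 14×18 rectangle; the cylinder at (5, 10): section is a regular 6-gon, circumradius r=9; the cube at (6.5, 0) is not intersected at this z (z outside [18.5, 25.5]); Merging all regions: the regions partially overlap (shared area 182.73 mm²), so overlapping operands fuse into one piece — 1 connected region; the cone at (9.5, 6.5) does not reach this height (z outside [15.5, 35]); After the difference (first − rest): none of the subtracted shapes is present at this height, so the result so far is unchanged — 1 connected region; (whole slice rotated 60° about Z — lengths, areas and connectivity unchanged). The outline is a single polygon with 7 vertices. Extrusion per mm of travel: 0.8 × 0.28 / (π × 0.875²) = 0.093128. Accumulating E over each segment gives final E = 6.1591.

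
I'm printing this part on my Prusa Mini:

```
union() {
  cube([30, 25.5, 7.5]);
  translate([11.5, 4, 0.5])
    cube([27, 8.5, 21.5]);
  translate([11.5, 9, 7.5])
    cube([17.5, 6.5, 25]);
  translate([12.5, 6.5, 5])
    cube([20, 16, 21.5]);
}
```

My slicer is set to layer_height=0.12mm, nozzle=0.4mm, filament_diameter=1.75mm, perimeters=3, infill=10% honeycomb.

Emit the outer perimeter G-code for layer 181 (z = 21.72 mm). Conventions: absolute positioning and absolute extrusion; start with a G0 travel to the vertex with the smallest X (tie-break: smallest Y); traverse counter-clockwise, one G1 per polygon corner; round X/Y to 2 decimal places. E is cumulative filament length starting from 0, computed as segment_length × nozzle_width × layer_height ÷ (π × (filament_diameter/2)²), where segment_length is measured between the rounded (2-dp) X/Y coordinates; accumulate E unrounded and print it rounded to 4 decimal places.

At z = 21.72 mm: the cube is not intersected at this z (z outside [0, 7.5]); the cube at (11.5, 4) (footprint 27×8.5) is included at this height; the cube at (11.5, 9) (footprint 17.5×6.5) is included at this height; the cube at (12.5, 6.5) (footprint 20×16) is included at this height; Combining (union): the regions partially overlap (shared area 230.75 mm²), so overlapping operands fuse into one piece — 1 connected region. The outline is a single polygon with 8 vertices. Extrusion per mm of travel: 0.4 × 0.12 / (π × 0.875²) = 0.019956. Accumulating E over each segment gives final E = 1.8160.

G0 X11.50 Y4.00 Z21.72
G1 X38.50 Y4.00 E0.5388
G1 X38.50 Y12.50 E0.7084
G1 X32.50 Y12.50 E0.8282
G1 X32.50 Y22.50 E1.0277
G1 X12.50 Y22.50 E1.4269
G1 X12.50 Y15.50 E1.5666
G1 X11.50 Y15.50 E1.5865
G1 X11.50 Y4.00 E1.8160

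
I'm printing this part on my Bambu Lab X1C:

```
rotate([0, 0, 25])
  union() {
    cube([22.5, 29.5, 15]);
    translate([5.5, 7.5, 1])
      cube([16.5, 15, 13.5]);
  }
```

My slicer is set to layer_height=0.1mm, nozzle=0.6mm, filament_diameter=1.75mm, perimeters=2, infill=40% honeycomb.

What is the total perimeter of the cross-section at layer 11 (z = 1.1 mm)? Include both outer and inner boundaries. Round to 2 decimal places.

At z = 1.1 mm: the cube (footprint 22.5×29.5) is included at this height (perimeter 104.00 mm); the cube at (5.5, 7.5) is present — its section is the full 16.5×15 rectangle (perimeter 63.00 mm); Taking the union: the 16.5×15 cube at (5.5, 7.5) lies entirely inside the 22.5×29.5 cube, so the union is just the 22.5×29.5 cube — boundary = 104.00 mm; (whole slice rotated 25° about Z — lengths, areas and connectivity unchanged). Overall, the cross-section is a single solid region. Total boundary length (outer) = 104.00 mm.

104.00 mm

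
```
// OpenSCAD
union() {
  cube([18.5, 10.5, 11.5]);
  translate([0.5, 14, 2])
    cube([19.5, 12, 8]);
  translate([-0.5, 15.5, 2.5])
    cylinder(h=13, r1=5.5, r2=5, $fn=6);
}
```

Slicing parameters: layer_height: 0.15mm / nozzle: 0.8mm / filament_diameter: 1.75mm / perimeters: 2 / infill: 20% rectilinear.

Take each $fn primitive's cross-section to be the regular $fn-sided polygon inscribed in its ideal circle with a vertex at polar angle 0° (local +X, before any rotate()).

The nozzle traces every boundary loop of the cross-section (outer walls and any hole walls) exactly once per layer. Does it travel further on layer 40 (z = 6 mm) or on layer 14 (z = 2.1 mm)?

layer 40 (z = 6 mm)

Layer 40 (z = 6): the cube (footprint 18.5×10.5) is included at this height (perimeter 58.00 mm); the cube at (0.5, 14) is present — its section is the full 19.5×12 rectangle (perimeter 63.00 mm); the cone at (-0.5, 15.5) (r1=5.5→r2=5) has section circumradius 5.365 here — a regular 6-gon (perimeter = 2·6·5.365·sin(180°/6) = 32.19 mm); Merging all regions: the regions partially overlap (shared area 19.95 mm²), so the edge portions inside another operand are dropped and the merged outline is re-measured after clipping — boundary = 134.77 mm. So its perimeter = 134.77 mm. Layer 14 (z = 2.1): the 18.5×10.5 cube contributes its full rectangle (perimeter 58.00 mm); the cube at (0.5, 14) (footprint 19.5×12) is included at this height (perimeter 63.00 mm); the cone at (-0.5, 15.5) does not reach this height (z outside [2.5, 15.5]); Combining (union): the 2 present regions are separate (no shared area or edge), so areas and boundary lengths simply add and each stays a separate island — boundary = 121.00 mm. So its perimeter = 121.00 mm. Layer 40 is larger (134.77 vs 121.00 mm).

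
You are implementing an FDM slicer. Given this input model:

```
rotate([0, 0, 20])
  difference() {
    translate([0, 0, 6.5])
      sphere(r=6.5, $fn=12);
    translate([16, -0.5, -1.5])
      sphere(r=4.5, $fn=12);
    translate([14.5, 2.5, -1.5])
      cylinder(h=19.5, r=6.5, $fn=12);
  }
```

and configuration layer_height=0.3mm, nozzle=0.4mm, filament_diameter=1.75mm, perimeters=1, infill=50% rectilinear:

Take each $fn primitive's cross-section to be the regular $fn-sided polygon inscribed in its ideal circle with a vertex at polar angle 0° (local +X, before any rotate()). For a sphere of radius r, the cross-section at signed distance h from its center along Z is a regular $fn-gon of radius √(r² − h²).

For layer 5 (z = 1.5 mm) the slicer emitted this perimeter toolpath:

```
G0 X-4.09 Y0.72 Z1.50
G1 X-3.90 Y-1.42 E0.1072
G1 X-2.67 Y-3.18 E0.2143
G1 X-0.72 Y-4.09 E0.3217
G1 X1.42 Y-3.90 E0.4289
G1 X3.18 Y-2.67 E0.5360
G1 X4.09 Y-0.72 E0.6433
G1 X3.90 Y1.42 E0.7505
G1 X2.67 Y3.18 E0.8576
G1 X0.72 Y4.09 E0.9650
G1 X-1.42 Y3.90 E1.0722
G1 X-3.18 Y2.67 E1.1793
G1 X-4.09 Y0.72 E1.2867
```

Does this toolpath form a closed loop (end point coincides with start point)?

Start point (G0): (-4.09, 0.72). End point (last G1): the path returns to the start — closed.

yes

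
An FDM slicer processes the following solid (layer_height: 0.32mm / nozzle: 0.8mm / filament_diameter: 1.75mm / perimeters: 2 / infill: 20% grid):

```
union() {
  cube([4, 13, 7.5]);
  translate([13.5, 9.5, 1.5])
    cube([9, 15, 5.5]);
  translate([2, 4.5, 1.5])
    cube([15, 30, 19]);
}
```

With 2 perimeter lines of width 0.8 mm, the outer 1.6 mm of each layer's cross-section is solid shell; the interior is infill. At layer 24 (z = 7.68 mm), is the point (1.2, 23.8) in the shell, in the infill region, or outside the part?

At z = 7.68 mm: the cube is absent (z outside [0, 7.5]); the cube at (13.5, 9.5) is not intersected at this z (z outside [1.5, 7]); the cube at (2, 4.5) (footprint 15×30) is included at this height; Combining (union): only the 15×30 cube at (2, 4.5) is present, so the union is just that shape — 1 connected region. Overall, the cross-section is a single solid region. The nearest boundary edge runs (2.00, 34.50)→(2.00, 4.50); distance from the point to it = 0.80 mm. The point is not inside any of the regions above, so it lies outside the cross-section (0.80 mm from the nearest boundary).

outside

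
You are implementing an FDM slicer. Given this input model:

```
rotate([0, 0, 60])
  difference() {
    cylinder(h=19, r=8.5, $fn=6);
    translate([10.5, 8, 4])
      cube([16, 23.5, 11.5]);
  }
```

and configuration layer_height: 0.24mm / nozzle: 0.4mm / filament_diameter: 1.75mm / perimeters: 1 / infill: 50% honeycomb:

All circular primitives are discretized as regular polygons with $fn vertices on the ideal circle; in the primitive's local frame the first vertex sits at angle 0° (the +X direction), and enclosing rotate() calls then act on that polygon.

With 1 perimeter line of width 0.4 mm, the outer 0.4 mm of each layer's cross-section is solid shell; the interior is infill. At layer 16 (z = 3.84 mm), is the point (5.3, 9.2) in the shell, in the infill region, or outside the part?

At z = 3.84 mm: the r=8.5 cylinder contributes a regular 6-gon of circumradius 8.5; the cube at (10.5, 8) is not intersected at this z (z outside [4, 15.5]); Subtracting the remaining from the first: none of the subtracted shapes is present at this height, so the r=8.5 cylinder is unchanged — 1 connected region; (whole slice rotated 60° about Z — lengths, areas and connectivity unchanged). Overall, the cross-section is a single solid region. Undo the 60° rotation: the query point maps to (10.617, 0.010) in the un-rotated model frame. The nearest boundary edge runs (8.50, 0.00)→(4.25, 7.36); distance from the point to it = 2.12 mm. The point is not inside any of the regions above, so it lies outside the cross-section (2.12 mm from the nearest boundary).

outside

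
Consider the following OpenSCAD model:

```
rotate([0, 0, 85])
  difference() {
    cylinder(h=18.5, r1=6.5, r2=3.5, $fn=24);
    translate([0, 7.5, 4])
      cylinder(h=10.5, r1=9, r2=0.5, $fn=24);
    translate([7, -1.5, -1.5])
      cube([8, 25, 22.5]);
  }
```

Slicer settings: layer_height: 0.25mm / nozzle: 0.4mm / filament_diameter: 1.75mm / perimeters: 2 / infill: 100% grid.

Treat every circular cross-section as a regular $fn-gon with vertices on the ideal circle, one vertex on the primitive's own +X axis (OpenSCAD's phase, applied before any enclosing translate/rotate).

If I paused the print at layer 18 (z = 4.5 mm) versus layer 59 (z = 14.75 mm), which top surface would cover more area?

layer 59 (z = 14.75 mm)

Layer 18 (z = 4.5): the cone contributes a regular 24-gon of circumradius 5.770 (interpolated between r1=6.5 and r2=3.5 at t=0.243) (area = (24/2)·5.770²·sin(360°/24) = 103.41 mm²); the cone at (0, 7.5): at t=0.048 of its height the radius interpolates to r₁+(r₂−r₁)t = 8.595, giving a regular 24-gon of that circumradius (area = (24/2)·8.595²·sin(360°/24) = 229.45 mm²); the cube at (7, -1.5) (footprint 8×25) is included at this height (area 200.00 mm²); Taking the first minus the rest: starting from the cone (103.41 mm²), the cone at (0, 7.5) partially overlaps it — only the 55.81 mm² overlap (of its 229.45 mm²) is removed, clipping the outline; the 8×25 cube at (7, -1.5) misses the remaining region (no effect) — area = 47.60 mm²; (rotated 85° about Z; rotation is an isometry so areas/perimeters/island counts are preserved). So its area = 47.60 mm². Layer 59 (z = 14.75): the cone (r1=6.5→r2=3.5) has section circumradius 4.108 here — a regular 24-gon (area = (24/2)·4.108²·sin(360°/24) = 52.42 mm²); the cone at (0, 7.5) is not intersected at this z (z outside [4, 14.5]); the cube at (7, -1.5) is present — its section is the full 8×25 rectangle (area 200.00 mm²); Taking the first minus the rest: starting from the cone (52.42 mm²), the 8×25 cube at (7, -1.5) misses the remaining region (no effect) — area = 52.42 mm²; (whole slice rotated 85° about Z — lengths, areas and connectivity unchanged). So its area = 52.42 mm². Layer 59 is larger (52.42 vs 47.60 mm²).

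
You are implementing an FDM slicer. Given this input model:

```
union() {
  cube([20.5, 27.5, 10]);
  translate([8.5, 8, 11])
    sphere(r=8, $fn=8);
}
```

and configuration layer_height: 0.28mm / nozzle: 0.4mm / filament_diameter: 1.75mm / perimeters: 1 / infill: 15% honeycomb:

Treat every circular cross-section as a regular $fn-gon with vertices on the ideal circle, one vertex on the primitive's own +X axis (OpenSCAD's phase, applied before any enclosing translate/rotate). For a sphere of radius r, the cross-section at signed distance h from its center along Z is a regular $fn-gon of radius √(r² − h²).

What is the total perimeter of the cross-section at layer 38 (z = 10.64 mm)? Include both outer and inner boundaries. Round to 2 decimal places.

48.93 mm

At z = 10.64 mm: the cube is absent (z outside [0, 10]); the sphere at (8.5, 8): section is a regular 8-gon, circumradius = √(r²−h²) = √(8²−0.36²) = 7.992 (perimeter = 2·8·7.992·sin(180°/8) = 48.93 mm); Taking the union: only the r=8 sphere at (8.5, 8) is present, so the union is just that shape — boundary = 48.93 mm. Overall, the cross-section is a single solid region. Total boundary length (outer) = 48.93 mm.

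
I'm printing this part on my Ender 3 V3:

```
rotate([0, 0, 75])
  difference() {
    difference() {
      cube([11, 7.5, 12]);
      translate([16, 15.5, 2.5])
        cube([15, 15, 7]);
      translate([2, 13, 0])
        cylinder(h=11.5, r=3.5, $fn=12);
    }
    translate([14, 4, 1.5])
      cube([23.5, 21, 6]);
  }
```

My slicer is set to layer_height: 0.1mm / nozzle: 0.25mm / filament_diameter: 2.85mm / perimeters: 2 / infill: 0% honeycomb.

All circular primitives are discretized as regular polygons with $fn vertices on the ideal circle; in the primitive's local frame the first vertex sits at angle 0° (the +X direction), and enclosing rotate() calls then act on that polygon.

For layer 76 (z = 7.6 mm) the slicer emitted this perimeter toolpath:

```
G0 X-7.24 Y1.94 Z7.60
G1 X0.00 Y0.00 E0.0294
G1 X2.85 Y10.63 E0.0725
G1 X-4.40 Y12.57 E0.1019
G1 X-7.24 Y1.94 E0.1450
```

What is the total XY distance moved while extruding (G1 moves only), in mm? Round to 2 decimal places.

Sum the Euclidean lengths of each G1 segment: total = 37.01 mm.

37.01 mm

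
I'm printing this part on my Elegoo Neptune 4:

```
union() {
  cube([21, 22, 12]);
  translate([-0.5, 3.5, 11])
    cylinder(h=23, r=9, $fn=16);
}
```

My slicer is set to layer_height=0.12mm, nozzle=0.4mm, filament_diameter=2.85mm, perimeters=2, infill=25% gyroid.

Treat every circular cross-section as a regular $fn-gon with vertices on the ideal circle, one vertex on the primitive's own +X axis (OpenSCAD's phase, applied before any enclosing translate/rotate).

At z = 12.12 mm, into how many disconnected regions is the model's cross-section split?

At z = 12.12 mm: the cube is absent (z outside [0, 12]); the r=9 cylinder at (-0.5, 3.5) contributes a regular 16-gon of circumradius 9; Taking the union: only the r=9 cylinder at (-0.5, 3.5) is present, so the union is just that shape — 1 connected region. The result has 1 disconnected region.

1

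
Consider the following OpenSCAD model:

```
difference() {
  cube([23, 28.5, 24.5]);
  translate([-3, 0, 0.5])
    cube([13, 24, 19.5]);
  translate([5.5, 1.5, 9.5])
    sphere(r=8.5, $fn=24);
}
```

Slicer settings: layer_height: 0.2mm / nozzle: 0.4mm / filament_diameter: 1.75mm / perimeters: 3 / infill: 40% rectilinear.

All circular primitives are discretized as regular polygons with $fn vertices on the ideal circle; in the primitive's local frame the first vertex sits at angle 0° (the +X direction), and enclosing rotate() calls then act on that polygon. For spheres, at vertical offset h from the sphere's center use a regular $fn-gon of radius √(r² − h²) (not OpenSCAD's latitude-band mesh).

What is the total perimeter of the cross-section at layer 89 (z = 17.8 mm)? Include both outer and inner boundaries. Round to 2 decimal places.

103.00 mm

At z = 17.8 mm: the cube (footprint 23×28.5) is included at this height (perimeter 103.00 mm); the 13×24 cube at (-3, 0) contributes its full rectangle (perimeter 74.00 mm); the sphere at (5.5, 1.5): section is a regular 24-gon, circumradius = √(r²−h²) = √(8.5²−8.3²) = 1.833 (perimeter = 2·24·1.833·sin(180°/24) = 11.48 mm); Subtracting the remaining from the first: starting from the 23×28.5 cube, the 13×24 cube at (-3, 0) partially overlaps it — only the 240.00 mm² overlap (of its 312.00 mm²) is removed, clipping the outline; the r=8.5 sphere at (5.5, 1.5) misses the remaining region (no effect) — boundary = 103.00 mm. Overall, the cross-section is a single solid region. Total boundary length (outer) = 103.00 mm.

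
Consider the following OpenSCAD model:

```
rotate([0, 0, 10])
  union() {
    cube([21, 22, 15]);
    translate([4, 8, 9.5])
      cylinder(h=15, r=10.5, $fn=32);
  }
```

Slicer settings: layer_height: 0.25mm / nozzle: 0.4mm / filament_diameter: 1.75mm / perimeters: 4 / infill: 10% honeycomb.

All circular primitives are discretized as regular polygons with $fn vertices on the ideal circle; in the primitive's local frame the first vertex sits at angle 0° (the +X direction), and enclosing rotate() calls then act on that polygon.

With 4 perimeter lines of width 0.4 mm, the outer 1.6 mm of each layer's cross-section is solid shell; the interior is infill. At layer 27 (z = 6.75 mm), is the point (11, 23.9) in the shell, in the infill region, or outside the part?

At z = 6.75 mm: the cube is present — its section is the full 21×22 rectangle; the cylinder at (4, 8) does not reach this height (z outside [9.5, 24.5]); Taking the union: only the 21×22 cube is present, so the union is just that shape — 1 connected region; (rotated 10° about Z; rotation is an isometry so areas/perimeters/island counts are preserved). Overall, the cross-section is a single solid region. Undo the 10° rotation: the query point maps to (14.983, 21.627) in the un-rotated model frame. The nearest boundary edge runs (21.00, 22.00)→(0.00, 22.00); distance from the point to it = 0.37 mm. The point is inside the cross-section, 0.37 mm from the nearest boundary — within the 1.6 mm shell band (4 × 0.4).

shell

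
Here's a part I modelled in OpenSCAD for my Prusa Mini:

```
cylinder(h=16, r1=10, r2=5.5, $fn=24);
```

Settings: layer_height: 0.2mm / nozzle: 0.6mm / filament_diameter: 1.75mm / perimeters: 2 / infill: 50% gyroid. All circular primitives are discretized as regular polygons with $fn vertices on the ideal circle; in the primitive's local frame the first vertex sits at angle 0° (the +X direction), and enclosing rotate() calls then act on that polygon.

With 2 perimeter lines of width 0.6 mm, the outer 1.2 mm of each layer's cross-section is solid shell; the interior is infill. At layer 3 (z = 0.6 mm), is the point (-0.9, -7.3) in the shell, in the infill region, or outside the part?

infill

At z = 0.6 mm: the cone: at t=0.037 of its height the radius interpolates to r₁+(r₂−r₁)t = 9.831, giving a regular 24-gon of that circumradius. Overall, the cross-section is a single solid region. The nearest boundary edge runs (-2.54, -9.50)→(-0.00, -9.83); distance from the point to it = 2.39 mm. The point is inside the cross-section and 2.39 mm from the nearest boundary — more than the 1.2 mm shell width (2 × 0.6), so it's in the infill interior.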